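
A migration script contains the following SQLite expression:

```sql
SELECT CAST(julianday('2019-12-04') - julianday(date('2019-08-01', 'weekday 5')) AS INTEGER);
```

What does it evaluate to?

`weekday 5` advances to the next Friday; 2019-08-01 is a Thursday, so it moves forward to 2019-08-02.
29 days remain in August 2019 after the 2nd (31 − 2).
September 2019: 30 days.
October 2019: 31 days.
November 2019: 30 days.
Then 4 days into December 2019.
Total: 29 + 30 + 31 + 30 + 4 = 124.

124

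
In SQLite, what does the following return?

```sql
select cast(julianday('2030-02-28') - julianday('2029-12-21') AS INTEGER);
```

10 days remain in December 2029 after the 21st (31 − 21).
January 2030: 31 days.
Then 28 days into February 2030.
Total: 10 + 31 + 28 = 69.

69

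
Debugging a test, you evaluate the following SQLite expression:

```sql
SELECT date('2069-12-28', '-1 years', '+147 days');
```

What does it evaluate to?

Adding -1 year to 2069-12-28 gives 2068-12-28.
Applying '+147 days' to 2068-12-28: counting 147 days forward gives 2069-05-24.

2069-05-24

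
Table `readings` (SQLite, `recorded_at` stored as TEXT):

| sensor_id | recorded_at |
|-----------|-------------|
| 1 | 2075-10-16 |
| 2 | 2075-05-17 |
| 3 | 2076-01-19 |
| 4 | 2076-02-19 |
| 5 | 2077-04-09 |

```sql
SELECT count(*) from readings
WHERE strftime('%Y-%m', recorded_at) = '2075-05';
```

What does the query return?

Rows with year-month 2075-05: 2075-05-17 → 1.

1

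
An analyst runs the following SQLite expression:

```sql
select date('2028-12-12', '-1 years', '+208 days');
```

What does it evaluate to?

Adding -1 year to 2028-12-12 gives 2027-12-12.
Applying '+208 days' to 2027-12-12: counting 208 days forward gives 2028-07-07.

2028-07-07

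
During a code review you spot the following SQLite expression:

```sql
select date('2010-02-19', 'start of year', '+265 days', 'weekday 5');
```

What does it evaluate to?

`start of year` rewinds 2010-02-19 to 2010-01-01.
Applying '+265 days' to 2010-01-01: counting 265 days forward gives 2010-09-23.
`weekday 5` advances to the next Friday; 2010-09-23 is a Thursday, so it moves forward to 2010-09-24.

2010-09-24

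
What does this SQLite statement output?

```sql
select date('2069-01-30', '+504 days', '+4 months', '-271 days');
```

Applying '+504 days' to 2069-01-30: counting 504 days forward gives 2070-06-18.
Adding +4 months to 2070-06-18 gives 2070-10-18.
Applying '-271 days' to 2070-10-18: counting 271 days back gives 2070-01-20.

2070-01-20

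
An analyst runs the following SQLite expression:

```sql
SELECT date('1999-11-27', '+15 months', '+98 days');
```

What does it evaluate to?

Adding +15 months to 1999-11-27 gives 2001-02-27.
Applying '+98 days' to 2001-02-27: counting 98 days forward gives 2001-06-05.

2001-06-05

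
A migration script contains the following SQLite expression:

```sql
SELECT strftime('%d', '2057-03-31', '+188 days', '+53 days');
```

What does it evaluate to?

First apply '+188 days', '+53 days': 2057-03-31 → 2057-11-27.
`%d` extracts the 2-digit day of month: 27.

27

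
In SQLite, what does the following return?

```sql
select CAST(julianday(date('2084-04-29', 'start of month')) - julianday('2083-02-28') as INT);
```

398

`start of month` rewinds 2084-04-29 to 2084-04-01.
0 days remain in February 2083 after the 28th (28 − 28).
Full months from March 2083 through March 2084 contribute their day counts.
Then 1 day into April 2084.
Total: 0 + 31 + 30 + 31 + 30 + 31 + 31 + 30 + 31 + 30 + 31 + 31 + 29 + 31 + 1 = 398.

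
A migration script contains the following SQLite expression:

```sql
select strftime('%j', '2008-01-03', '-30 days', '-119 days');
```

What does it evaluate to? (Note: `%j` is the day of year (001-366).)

First apply '-30 days', '-119 days': 2008-01-03 → 2007-08-07.
Day-of-year for 2007-08-07: days since 2007-01-01 inclusive = 219, zero-padded to 219.

219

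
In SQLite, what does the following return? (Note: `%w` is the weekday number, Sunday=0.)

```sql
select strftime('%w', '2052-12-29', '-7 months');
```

3

First apply '-7 months': 2052-12-29 → 2052-05-29.
2052-05-29 is a Wednesday; with Sunday=0 that is 3.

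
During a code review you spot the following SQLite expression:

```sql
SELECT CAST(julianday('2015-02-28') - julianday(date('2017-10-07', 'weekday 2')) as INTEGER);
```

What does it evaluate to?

`weekday 2` advances to the next Tuesday; 2017-10-07 is a Saturday, so it moves forward to 2017-10-10.
0 days remain in February 2015 after the 28th (28 − 28).
Full months from March 2015 through September 2017 contribute their day counts.
Then 10 days into October 2017.
Total: 0 + 31 + 30 + 31 + 30 + 31 + 31 + 30 + 31 + 30 + 31 + 31 + 29 + 31 + 30 + 31 + 30 + 31 + 31 + 30 + 31 + 30 + 31 + 31 + 28 + 31 + 30 + 31 + 30 + 31 + 31 + 30 + 10 = 955.
The subtraction is earlier − later, so the result is −955 → -955.

-955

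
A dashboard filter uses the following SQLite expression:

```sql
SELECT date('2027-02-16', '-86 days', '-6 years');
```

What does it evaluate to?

Applying '-86 days' to 2027-02-16: counting 86 days back gives 2026-11-22.
Adding -6 years to 2026-11-22 gives 2020-11-22.

2020-11-22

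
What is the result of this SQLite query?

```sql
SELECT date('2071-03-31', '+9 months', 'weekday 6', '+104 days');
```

2072-04-15

Adding +9 months to 2071-03-31 gives 2071-12-31.
`weekday 6` advances to the next Saturday; 2071-12-31 is a Thursday, so it moves forward to 2072-01-02.
Applying '+104 days' to 2072-01-02: counting 104 days forward gives 2072-04-15.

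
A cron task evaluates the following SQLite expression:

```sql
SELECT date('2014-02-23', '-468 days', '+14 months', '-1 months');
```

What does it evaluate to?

2013-12-12

Applying '-468 days' to 2014-02-23: counting 468 days back gives 2012-11-12.
Adding +14 months to 2012-11-12 gives 2014-01-12.
Adding -1 month to 2014-01-12 gives 2013-12-12.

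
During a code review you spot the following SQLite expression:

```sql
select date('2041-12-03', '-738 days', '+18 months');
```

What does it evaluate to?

2041-05-26

Applying '-738 days' to 2041-12-03: counting 738 days back gives 2039-11-26.
Adding +18 months to 2039-11-26 gives 2041-05-26.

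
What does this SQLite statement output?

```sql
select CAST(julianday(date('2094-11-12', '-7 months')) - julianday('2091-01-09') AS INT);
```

Adding -7 months to 2094-11-12 gives 2094-04-12.
22 days remain in January 2091 after the 9th (31 − 9).
Full months from February 2091 through March 2094 contribute their day counts.
Then 12 days into April 2094.
Total: 22 + 28 + 31 + 30 + 31 + 30 + 31 + 31 + 30 + 31 + 30 + 31 + 31 + 29 + 31 + 30 + 31 + 30 + 31 + 31 + 30 + 31 + 30 + 31 + 31 + 28 + 31 + 30 + 31 + 30 + 31 + 31 + 30 + 31 + 30 + 31 + 31 + 28 + 31 + 12 = 1189.

1189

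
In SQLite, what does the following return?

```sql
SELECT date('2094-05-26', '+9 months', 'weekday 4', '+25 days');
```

Adding +9 months to 2094-05-26 gives 2095-02-26.
`weekday 4` advances to the next Thursday; 2095-02-26 is a Saturday, so it moves forward to 2095-03-03.
Advancing 25 more days within March lands on 2095-03-28.

2095-03-28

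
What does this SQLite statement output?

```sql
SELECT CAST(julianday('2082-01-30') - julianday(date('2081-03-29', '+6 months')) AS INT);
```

Adding +6 months to 2081-03-29 gives 2081-09-29.
1 day remains in September 2081 after the 29th (30 − 29).
October 2081: 31 days.
November 2081: 30 days.
December 2081: 31 days.
Then 30 days into January 2082.
Total: 1 + 31 + 30 + 31 + 30 = 123.

123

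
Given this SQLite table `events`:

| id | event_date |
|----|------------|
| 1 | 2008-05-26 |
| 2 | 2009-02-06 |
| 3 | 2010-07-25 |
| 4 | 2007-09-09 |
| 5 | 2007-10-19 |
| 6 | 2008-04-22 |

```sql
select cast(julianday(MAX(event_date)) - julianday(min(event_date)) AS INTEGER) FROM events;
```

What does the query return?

1050

MIN = 2007-09-09, MAX = 2010-07-25.
21 days remain in September 2007 after the 9th (30 − 9).
Full months from October 2007 through June 2010 contribute their day counts.
Then 25 days into July 2010.
Total: 21 + 31 + 30 + 31 + 31 + 29 + 31 + 30 + 31 + 30 + 31 + 31 + 30 + 31 + 30 + 31 + 31 + 28 + 31 + 30 + 31 + 30 + 31 + 31 + 30 + 31 + 30 + 31 + 31 + 28 + 31 + 30 + 31 + 30 + 25 = 1050.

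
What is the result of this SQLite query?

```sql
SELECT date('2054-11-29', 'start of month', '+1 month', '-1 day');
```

2054-11-30

`start of month` rewinds 2054-11-29 to 2054-11-01.
Adding +1 month to 2054-11-01 gives 2054-12-01.
Going back 1 day from 2054-12-01 reaches 2054-11-30 (last day of November, 30 days).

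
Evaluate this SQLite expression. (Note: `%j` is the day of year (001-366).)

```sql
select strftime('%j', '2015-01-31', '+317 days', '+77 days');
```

First apply '+317 days', '+77 days': 2015-01-31 → 2016-02-29.
Day-of-year for 2016-02-29: days since 2016-01-01 inclusive = 60, zero-padded to 060.

060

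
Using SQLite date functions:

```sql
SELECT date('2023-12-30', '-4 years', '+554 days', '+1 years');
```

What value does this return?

Adding -4 years to 2023-12-30 gives 2019-12-30.
Applying '+554 days' to 2019-12-30: counting 554 days forward gives 2021-07-06.
Adding +1 year to 2021-07-06 gives 2022-07-06.

2022-07-06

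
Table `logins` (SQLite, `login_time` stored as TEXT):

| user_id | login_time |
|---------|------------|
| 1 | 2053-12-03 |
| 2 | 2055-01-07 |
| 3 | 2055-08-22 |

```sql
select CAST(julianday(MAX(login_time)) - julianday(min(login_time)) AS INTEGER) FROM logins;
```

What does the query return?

MIN = 2053-12-03, MAX = 2055-08-22.
28 days remain in December 2053 after the 3rd (31 − 3).
Full months from January 2054 through July 2055 contribute their day counts.
Then 22 days into August 2055.
Total: 28 + 31 + 28 + 31 + 30 + 31 + 30 + 31 + 31 + 30 + 31 + 30 + 31 + 31 + 28 + 31 + 30 + 31 + 30 + 31 + 22 = 627.

627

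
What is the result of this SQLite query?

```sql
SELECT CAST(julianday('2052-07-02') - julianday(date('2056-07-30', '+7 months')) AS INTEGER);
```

Adding +7 months to 2056-07-30 targets 2057-02-30. February 2057 has only 28 days, so SQLite normalizes the 2-day overflow forward to 2057-03-02.
29 days remain in July 2052 after the 2nd (31 − 2).
Full months from August 2052 through February 2057 contribute their day counts.
Then 2 days into March 2057.
Total: 29 + 31 + 30 + 31 + 30 + 31 + 31 + 28 + 31 + 30 + 31 + 30 + 31 + 31 + 30 + 31 + 30 + 31 + 31 + 28 + 31 + 30 + 31 + 30 + 31 + 31 + 30 + 31 + 30 + 31 + 31 + 28 + 31 + 30 + 31 + 30 + 31 + 31 + 30 + 31 + 30 + 31 + 31 + 29 + 31 + 30 + 31 + 30 + 31 + 31 + 30 + 31 + 30 + 31 + 31 + 28 + 2 = 1704.
The subtraction is earlier − later, so the result is −1704 → -1704.

-1704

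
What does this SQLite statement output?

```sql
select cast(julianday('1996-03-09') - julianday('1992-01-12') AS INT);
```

1518

19 days remain in January 1992 after the 12th (31 − 12).
Full months from February 1992 through February 1996 contribute their day counts.
Then 9 days into March 1996.
Total: 19 + 29 + 31 + 30 + 31 + 30 + 31 + 31 + 30 + 31 + 30 + 31 + 31 + 28 + 31 + 30 + 31 + 30 + 31 + 31 + 30 + 31 + 30 + 31 + 31 + 28 + 31 + 30 + 31 + 30 + 31 + 31 + 30 + 31 + 30 + 31 + 31 + 28 + 31 + 30 + 31 + 30 + 31 + 31 + 30 + 31 + 30 + 31 + 31 + 29 + 9 = 1518.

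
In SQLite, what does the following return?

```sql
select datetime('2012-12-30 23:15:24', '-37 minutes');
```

2012-12-30 22:38:24

-37 minutes from 2012-12-30 23:15:24 is 2012-12-30 22:38:24.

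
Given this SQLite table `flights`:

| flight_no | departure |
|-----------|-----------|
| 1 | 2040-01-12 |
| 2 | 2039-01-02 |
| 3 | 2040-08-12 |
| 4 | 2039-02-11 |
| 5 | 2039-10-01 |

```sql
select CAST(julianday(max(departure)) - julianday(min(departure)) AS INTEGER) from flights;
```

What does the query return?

MIN = 2039-01-02, MAX = 2040-08-12.
29 days remain in January 2039 after the 2nd (31 − 2).
Full months from February 2039 through July 2040 contribute their day counts.
Then 12 days into August 2040.
Total: 29 + 28 + 31 + 30 + 31 + 30 + 31 + 31 + 30 + 31 + 30 + 31 + 31 + 29 + 31 + 30 + 31 + 30 + 31 + 12 = 588.

588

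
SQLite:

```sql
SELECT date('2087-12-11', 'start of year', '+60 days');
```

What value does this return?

`start of year` rewinds 2087-12-11 to 2087-01-01.
Applying '+60 days' to 2087-01-01: counting 60 days forward gives 2087-03-02.

2087-03-02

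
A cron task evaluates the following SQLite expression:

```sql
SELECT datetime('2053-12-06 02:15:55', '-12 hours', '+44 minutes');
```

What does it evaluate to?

2053-12-05 14:59:55

-12 hours from 2053-12-06 02:15:55 is 2053-12-05 14:15:55 (crosses midnight).
+44 minutes from 2053-12-05 14:15:55 is 2053-12-05 14:59:55.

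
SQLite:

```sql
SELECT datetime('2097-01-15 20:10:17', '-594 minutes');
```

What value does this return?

594 minutes = 9h 54m; -594 minutes from 2097-01-15 20:10:17 is 2097-01-15 10:16:17.

2097-01-15 10:16:17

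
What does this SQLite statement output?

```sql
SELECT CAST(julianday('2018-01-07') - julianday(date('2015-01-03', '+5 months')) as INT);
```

949

Adding +5 months to 2015-01-03 gives 2015-06-03.
27 days remain in June 2015 after the 3rd (30 − 3).
Full months from July 2015 through December 2017 contribute their day counts.
Then 7 days into January 2018.
Total: 27 + 31 + 31 + 30 + 31 + 30 + 31 + 31 + 29 + 31 + 30 + 31 + 30 + 31 + 31 + 30 + 31 + 30 + 31 + 31 + 28 + 31 + 30 + 31 + 30 + 31 + 31 + 30 + 31 + 30 + 31 + 7 = 949.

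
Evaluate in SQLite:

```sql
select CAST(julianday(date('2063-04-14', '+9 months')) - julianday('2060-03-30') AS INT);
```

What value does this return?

Adding +9 months to 2063-04-14 gives 2064-01-14.
1 day remains in March 2060 after the 30th (31 − 30).
Full months from April 2060 through December 2063 contribute their day counts.
Then 14 days into January 2064.
Total: 1 + 30 + 31 + 30 + 31 + 31 + 30 + 31 + 30 + 31 + 31 + 28 + 31 + 30 + 31 + 30 + 31 + 31 + 30 + 31 + 30 + 31 + 31 + 28 + 31 + 30 + 31 + 30 + 31 + 31 + 30 + 31 + 30 + 31 + 31 + 28 + 31 + 30 + 31 + 30 + 31 + 31 + 30 + 31 + 30 + 31 + 14 = 1385.

1385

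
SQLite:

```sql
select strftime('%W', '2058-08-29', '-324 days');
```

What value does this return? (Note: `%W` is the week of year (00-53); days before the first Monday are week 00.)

41

First apply '-324 days': 2058-08-29 → 2057-10-09.
2057-10-09 is a Tuesday. SQLite's %W counts Mondays since the year started; the result is 41.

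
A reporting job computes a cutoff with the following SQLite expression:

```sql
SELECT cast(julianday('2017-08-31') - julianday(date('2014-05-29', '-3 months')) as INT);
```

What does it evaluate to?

1279

Adding -3 months to 2014-05-29 targets 2014-02-29. February 2014 has only 28 days, so SQLite normalizes the 1-day overflow forward to 2014-03-01.
30 days remain in March 2014 after the 1st (31 − 1).
Full months from April 2014 through July 2017 contribute their day counts.
Then 31 days into August 2017.
Total: 30 + 30 + 31 + 30 + 31 + 31 + 30 + 31 + 30 + 31 + 31 + 28 + 31 + 30 + 31 + 30 + 31 + 31 + 30 + 31 + 30 + 31 + 31 + 29 + 31 + 30 + 31 + 30 + 31 + 31 + 30 + 31 + 30 + 31 + 31 + 28 + 31 + 30 + 31 + 30 + 31 + 31 = 1279.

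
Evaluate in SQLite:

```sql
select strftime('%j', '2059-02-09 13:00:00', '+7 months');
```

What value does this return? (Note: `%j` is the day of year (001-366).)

252

First apply '+7 months': 2059-02-09 13:00:00 → 2059-09-09 13:00:00.
Day-of-year for 2059-09-09: days since 2059-01-01 inclusive = 252, zero-padded to 252.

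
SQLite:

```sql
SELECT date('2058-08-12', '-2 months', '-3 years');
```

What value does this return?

2055-06-12

Adding -2 months to 2058-08-12 gives 2058-06-12.
Adding -3 years to 2058-06-12 gives 2055-06-12.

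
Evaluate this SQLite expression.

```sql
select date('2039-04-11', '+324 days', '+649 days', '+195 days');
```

Applying '+324 days' to 2039-04-11: counting 324 days forward gives 2040-02-29.
Applying '+649 days' to 2040-02-29: counting 649 days forward gives 2041-12-09.
Applying '+195 days' to 2041-12-09: counting 195 days forward gives 2042-06-22.

2042-06-22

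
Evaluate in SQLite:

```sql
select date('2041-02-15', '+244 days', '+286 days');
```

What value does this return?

2042-07-30

Applying '+244 days' to 2041-02-15: counting 244 days forward gives 2041-10-17.
Applying '+286 days' to 2041-10-17: counting 286 days forward gives 2042-07-30.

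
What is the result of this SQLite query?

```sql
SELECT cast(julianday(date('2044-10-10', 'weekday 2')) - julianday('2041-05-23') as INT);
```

`weekday 2` advances to the next Tuesday; 2044-10-10 is a Monday, so it moves forward to 2044-10-11.
8 days remain in May 2041 after the 23rd (31 − 23).
Full months from June 2041 through September 2044 contribute their day counts.
Then 11 days into October 2044.
Total: 8 + 30 + 31 + 31 + 30 + 31 + 30 + 31 + 31 + 28 + 31 + 30 + 31 + 30 + 31 + 31 + 30 + 31 + 30 + 31 + 31 + 28 + 31 + 30 + 31 + 30 + 31 + 31 + 30 + 31 + 30 + 31 + 31 + 29 + 31 + 30 + 31 + 30 + 31 + 31 + 30 + 11 = 1237.

1237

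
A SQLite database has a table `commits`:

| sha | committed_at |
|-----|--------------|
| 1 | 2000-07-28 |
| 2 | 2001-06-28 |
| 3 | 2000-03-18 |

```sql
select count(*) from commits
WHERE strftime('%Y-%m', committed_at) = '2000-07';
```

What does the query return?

Rows with year-month 2000-07: 2000-07-28 → 1.

1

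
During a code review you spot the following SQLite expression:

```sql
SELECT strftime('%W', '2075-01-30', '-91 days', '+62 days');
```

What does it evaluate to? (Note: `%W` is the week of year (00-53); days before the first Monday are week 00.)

First apply '-91 days', '+62 days': 2075-01-30 → 2075-01-01.
2075-01-01 is a Tuesday. SQLite's %W counts Mondays since the year started; the result is 00.

00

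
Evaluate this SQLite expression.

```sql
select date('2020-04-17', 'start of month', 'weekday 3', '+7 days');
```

2020-04-08

`start of month` rewinds 2020-04-17 to 2020-04-01.
`weekday 3` advances to the next Wednesday; 2020-04-01 is already a Wednesday, so it stays at 2020-04-01.
Advancing 7 more days within April lands on 2020-04-08.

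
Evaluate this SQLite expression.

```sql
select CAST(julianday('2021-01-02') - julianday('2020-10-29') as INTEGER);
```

65

2 days remain in October 2020 after the 29th (31 − 29).
November 2020: 30 days.
December 2020: 31 days.
Then 2 days into January 2021.
Total: 2 + 30 + 31 + 2 = 65.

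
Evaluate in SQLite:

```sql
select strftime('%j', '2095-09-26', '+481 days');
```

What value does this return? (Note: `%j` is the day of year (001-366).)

First apply '+481 days': 2095-09-26 → 2097-01-19.
Day-of-year for 2097-01-19: days since 2097-01-01 inclusive = 19, zero-padded to 019.

019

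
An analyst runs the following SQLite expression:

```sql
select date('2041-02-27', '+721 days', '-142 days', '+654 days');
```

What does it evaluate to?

Applying '+721 days' to 2041-02-27: counting 721 days forward gives 2043-02-18.
Applying '-142 days' to 2043-02-18: counting 142 days back gives 2042-09-29.
Applying '+654 days' to 2042-09-29: counting 654 days forward gives 2044-07-14.

2044-07-14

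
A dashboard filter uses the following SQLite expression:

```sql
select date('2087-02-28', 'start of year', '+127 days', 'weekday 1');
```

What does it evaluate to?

2087-05-12

`start of year` rewinds 2087-02-28 to 2087-01-01.
Applying '+127 days' to 2087-01-01: counting 127 days forward gives 2087-05-08.
`weekday 1` advances to the next Monday; 2087-05-08 is a Thursday, so it moves forward to 2087-05-12.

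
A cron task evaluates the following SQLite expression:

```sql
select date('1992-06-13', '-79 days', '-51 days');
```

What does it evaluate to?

Applying '-79 days' to 1992-06-13: counting 79 days back gives 1992-03-26.
Applying '-51 days' to 1992-03-26: counting 51 days back gives 1992-02-04.

1992-02-04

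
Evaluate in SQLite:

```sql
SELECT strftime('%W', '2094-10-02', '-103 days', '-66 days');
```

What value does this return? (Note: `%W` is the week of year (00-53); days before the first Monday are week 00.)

First apply '-103 days', '-66 days': 2094-10-02 → 2094-04-16.
2094-04-16 is a Friday. SQLite's %W counts Mondays since the year started; the result is 15.

15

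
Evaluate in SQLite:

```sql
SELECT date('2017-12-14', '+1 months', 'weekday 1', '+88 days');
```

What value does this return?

2018-04-13

Adding +1 month to 2017-12-14 gives 2018-01-14.
`weekday 1` advances to the next Monday; 2018-01-14 is a Sunday, so it moves forward to 2018-01-15.
Applying '+88 days' to 2018-01-15: counting 88 days forward gives 2018-04-13.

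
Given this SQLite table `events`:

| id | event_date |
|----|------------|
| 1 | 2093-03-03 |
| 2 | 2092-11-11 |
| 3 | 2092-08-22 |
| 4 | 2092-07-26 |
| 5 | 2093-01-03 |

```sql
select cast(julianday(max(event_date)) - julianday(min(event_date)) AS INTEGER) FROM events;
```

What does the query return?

220

MIN = 2092-07-26, MAX = 2093-03-03.
5 days remain in July 2092 after the 26th (31 − 26).
Full months from August 2092 through February 2093 contribute their day counts.
Then 3 days into March 2093.
Total: 5 + 31 + 30 + 31 + 30 + 31 + 31 + 28 + 3 = 220.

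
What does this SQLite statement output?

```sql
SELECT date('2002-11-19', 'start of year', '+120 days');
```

2002-05-01

`start of year` rewinds 2002-11-19 to 2002-01-01.
Applying '+120 days' to 2002-01-01: counting 120 days forward gives 2002-05-01.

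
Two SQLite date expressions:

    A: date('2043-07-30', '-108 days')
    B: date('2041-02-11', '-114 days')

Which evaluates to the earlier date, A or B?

A = 2043-04-13.
B = 2040-10-20.
B is earlier.

B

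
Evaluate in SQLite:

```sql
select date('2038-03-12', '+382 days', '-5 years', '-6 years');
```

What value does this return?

Applying '+382 days' to 2038-03-12: counting 382 days forward gives 2039-03-29.
Adding -5 years to 2039-03-29 gives 2034-03-29.
Adding -6 years to 2034-03-29 gives 2028-03-29.

2028-03-29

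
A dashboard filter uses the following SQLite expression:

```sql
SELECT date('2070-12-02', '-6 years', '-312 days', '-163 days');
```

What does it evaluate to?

Adding -6 years to 2070-12-02 gives 2064-12-02.
Applying '-312 days' to 2064-12-02: counting 312 days back gives 2064-01-25.
Applying '-163 days' to 2064-01-25: counting 163 days back gives 2063-08-15.

2063-08-15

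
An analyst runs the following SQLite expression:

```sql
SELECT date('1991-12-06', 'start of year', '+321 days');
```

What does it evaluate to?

1991-11-18

`start of year` rewinds 1991-12-06 to 1991-01-01.
Applying '+321 days' to 1991-01-01: counting 321 days forward gives 1991-11-18.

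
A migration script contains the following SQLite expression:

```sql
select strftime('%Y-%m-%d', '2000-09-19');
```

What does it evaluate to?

`%Y-%m-%d` extracts the ISO date: 2000-09-19.

2000-09-19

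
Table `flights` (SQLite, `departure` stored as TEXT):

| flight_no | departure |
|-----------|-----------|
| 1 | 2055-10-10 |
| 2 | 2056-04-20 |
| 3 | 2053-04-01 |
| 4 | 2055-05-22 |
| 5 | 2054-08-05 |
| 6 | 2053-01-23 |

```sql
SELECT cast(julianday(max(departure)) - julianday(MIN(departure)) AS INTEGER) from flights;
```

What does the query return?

1183

MIN = 2053-01-23, MAX = 2056-04-20.
8 days remain in January 2053 after the 23rd (31 − 23).
Full months from February 2053 through March 2056 contribute their day counts.
Then 20 days into April 2056.
Total: 8 + 28 + 31 + 30 + 31 + 30 + 31 + 31 + 30 + 31 + 30 + 31 + 31 + 28 + 31 + 30 + 31 + 30 + 31 + 31 + 30 + 31 + 30 + 31 + 31 + 28 + 31 + 30 + 31 + 30 + 31 + 31 + 30 + 31 + 30 + 31 + 31 + 29 + 31 + 20 = 1183.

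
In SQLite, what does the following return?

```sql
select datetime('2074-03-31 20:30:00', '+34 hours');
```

2074-04-02 06:30:00

+34 hours from 2074-03-31 20:30:00 is 2074-04-02 06:30:00 (crosses midnight).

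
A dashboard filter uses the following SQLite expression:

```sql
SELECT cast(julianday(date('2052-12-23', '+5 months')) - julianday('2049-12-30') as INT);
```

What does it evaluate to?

1240

Adding +5 months to 2052-12-23 gives 2053-05-23.
1 day remains in December 2049 after the 30th (31 − 30).
Full months from January 2050 through April 2053 contribute their day counts.
Then 23 days into May 2053.
Total: 1 + 31 + 28 + 31 + 30 + 31 + 30 + 31 + 31 + 30 + 31 + 30 + 31 + 31 + 28 + 31 + 30 + 31 + 30 + 31 + 31 + 30 + 31 + 30 + 31 + 31 + 29 + 31 + 30 + 31 + 30 + 31 + 31 + 30 + 31 + 30 + 31 + 31 + 28 + 31 + 30 + 23 = 1240.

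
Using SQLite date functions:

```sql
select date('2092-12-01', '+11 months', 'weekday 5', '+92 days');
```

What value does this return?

2094-02-06

Adding +11 months to 2092-12-01 gives 2093-11-01.
`weekday 5` advances to the next Friday; 2093-11-01 is a Sunday, so it moves forward to 2093-11-06.
Applying '+92 days' to 2093-11-06: counting 92 days forward gives 2094-02-06.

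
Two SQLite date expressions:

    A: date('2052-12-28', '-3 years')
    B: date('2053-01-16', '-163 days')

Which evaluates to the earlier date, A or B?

A = 2049-12-28.
B = 2052-08-06.
A is earlier.

A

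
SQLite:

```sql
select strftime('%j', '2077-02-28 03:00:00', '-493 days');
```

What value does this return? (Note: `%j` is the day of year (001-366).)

First apply '-493 days': 2077-02-28 03:00:00 → 2075-10-24 03:00:00.
Day-of-year for 2075-10-24: days since 2075-01-01 inclusive = 297, zero-padded to 297.

297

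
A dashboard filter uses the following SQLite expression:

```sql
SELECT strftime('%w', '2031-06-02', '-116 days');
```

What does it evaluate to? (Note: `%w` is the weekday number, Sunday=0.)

4

First apply '-116 days': 2031-06-02 → 2031-02-06.
2031-02-06 is a Thursday; with Sunday=0 that is 4.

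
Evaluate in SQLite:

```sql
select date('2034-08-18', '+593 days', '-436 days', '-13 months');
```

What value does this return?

Applying '+593 days' to 2034-08-18: counting 593 days forward gives 2036-04-02.
Applying '-436 days' to 2036-04-02: counting 436 days back gives 2035-01-22.
Adding -13 months to 2035-01-22 gives 2033-12-22.

2033-12-22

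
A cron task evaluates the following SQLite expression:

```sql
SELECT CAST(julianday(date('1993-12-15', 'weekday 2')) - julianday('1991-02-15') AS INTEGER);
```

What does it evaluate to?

`weekday 2` advances to the next Tuesday; 1993-12-15 is a Wednesday, so it moves forward to 1993-12-21.
13 days remain in February 1991 after the 15th (28 − 15).
Full months from March 1991 through November 1993 contribute their day counts.
Then 21 days into December 1993.
Total: 13 + 31 + 30 + 31 + 30 + 31 + 31 + 30 + 31 + 30 + 31 + 31 + 29 + 31 + 30 + 31 + 30 + 31 + 31 + 30 + 31 + 30 + 31 + 31 + 28 + 31 + 30 + 31 + 30 + 31 + 31 + 30 + 31 + 30 + 21 = 1040.

1040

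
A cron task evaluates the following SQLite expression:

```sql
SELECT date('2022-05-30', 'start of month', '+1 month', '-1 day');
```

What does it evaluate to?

`start of month` rewinds 2022-05-30 to 2022-05-01.
Adding +1 month to 2022-05-01 gives 2022-06-01.
Going back 1 day from 2022-06-01 reaches 2022-05-31 (last day of May, 31 days).

2022-05-31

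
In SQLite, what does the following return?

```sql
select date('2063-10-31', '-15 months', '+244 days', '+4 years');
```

2067-04-01

Adding -15 months to 2063-10-31 gives 2062-07-31.
Applying '+244 days' to 2062-07-31: counting 244 days forward gives 2063-04-01.
Adding +4 years to 2063-04-01 gives 2067-04-01.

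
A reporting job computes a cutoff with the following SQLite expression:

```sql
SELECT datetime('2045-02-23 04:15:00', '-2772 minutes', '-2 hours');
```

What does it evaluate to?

2045-02-21 04:03:00

2772 minutes = 46h 12m; -2772 minutes from 2045-02-23 04:15:00 is 2045-02-21 06:03:00 (crosses midnight).
-2 hours from 2045-02-21 06:03:00 is 2045-02-21 04:03:00.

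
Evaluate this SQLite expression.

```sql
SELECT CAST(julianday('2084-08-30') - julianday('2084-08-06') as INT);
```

Both dates are in August 2084: 30 − 6 = 24.

24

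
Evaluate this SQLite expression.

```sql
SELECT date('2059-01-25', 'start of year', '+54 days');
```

2059-02-24

`start of year` rewinds 2059-01-25 to 2059-01-01.
Applying '+54 days' to 2059-01-01: counting 54 days forward gives 2059-02-24.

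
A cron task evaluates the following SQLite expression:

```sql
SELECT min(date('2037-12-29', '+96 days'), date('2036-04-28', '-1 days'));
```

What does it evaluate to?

date('2037-12-29', '+96 days') → 2038-04-04.
date('2036-04-28', '-1 days') → 2036-04-27.
Earlier of the two is 2036-04-27.

2036-04-27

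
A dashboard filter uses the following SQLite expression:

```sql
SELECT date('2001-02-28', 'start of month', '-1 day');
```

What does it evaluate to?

2001-01-31

`start of month` rewinds 2001-02-28 to 2001-02-01.
Going back 1 day from 2001-02-01 reaches 2001-01-31 (last day of January, 31 days).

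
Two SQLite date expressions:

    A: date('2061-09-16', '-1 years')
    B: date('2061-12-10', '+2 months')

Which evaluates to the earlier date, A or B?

A

A = 2060-09-16.
B = 2062-02-10.
A is earlier.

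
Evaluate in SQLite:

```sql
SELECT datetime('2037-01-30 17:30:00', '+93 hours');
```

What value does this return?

2037-02-03 14:30:00

+93 hours from 2037-01-30 17:30:00 is 2037-02-03 14:30:00 (crosses midnight).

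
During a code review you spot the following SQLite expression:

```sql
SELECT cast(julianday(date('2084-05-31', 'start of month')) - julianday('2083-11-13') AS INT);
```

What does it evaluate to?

`start of month` rewinds 2084-05-31 to 2084-05-01.
17 days remain in November 2083 after the 13th (30 − 13).
December 2083: 31 days.
January 2084: 31 days.
February 2084: 29 days (leap year).
March 2084: 31 days.
April 2084: 30 days.
Then 1 day into May 2084.
Total: 17 + 31 + 31 + 29 + 31 + 30 + 1 = 170.

170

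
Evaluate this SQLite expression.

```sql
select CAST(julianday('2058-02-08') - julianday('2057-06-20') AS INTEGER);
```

10 days remain in June 2057 after the 20th (30 − 20).
Full months from July 2057 through January 2058 contribute their day counts.
Then 8 days into February 2058.
Total: 10 + 31 + 31 + 30 + 31 + 30 + 31 + 31 + 8 = 233.

233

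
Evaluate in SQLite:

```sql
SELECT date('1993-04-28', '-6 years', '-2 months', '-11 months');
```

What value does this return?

Adding -6 years to 1993-04-28 gives 1987-04-28.
Adding -2 months to 1987-04-28 gives 1987-02-28.
Adding -11 months to 1987-02-28 gives 1986-03-28.

1986-03-28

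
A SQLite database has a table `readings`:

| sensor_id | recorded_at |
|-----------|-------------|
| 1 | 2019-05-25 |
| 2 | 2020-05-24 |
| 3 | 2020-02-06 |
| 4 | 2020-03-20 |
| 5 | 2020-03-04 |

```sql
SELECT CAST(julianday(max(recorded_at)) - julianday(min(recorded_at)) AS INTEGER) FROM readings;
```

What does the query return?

MIN = 2019-05-25, MAX = 2020-05-24.
6 days remain in May 2019 after the 25th (31 − 25).
Full months from June 2019 through April 2020 contribute their day counts.
Then 24 days into May 2020.
Total: 6 + 30 + 31 + 31 + 30 + 31 + 30 + 31 + 31 + 29 + 31 + 30 + 24 = 365.

365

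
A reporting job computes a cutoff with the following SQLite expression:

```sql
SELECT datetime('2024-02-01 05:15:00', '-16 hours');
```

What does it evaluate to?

2024-01-31 13:15:00

-16 hours from 2024-02-01 05:15:00 is 2024-01-31 13:15:00 (crosses midnight).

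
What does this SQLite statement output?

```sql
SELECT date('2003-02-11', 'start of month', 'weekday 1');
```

2003-02-03

`start of month` rewinds 2003-02-11 to 2003-02-01.
`weekday 1` advances to the next Monday; 2003-02-01 is a Saturday, so it moves forward to 2003-02-03.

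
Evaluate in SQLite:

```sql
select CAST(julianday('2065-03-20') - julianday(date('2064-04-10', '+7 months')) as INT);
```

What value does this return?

130

Adding +7 months to 2064-04-10 gives 2064-11-10.
20 days remain in November 2064 after the 10th (30 − 10).
December 2064: 31 days.
January 2065: 31 days.
February 2065: 28 days.
Then 20 days into March 2065.
Total: 20 + 31 + 31 + 28 + 20 = 130.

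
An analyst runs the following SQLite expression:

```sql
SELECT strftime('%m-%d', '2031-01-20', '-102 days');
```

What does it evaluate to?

First apply '-102 days': 2031-01-20 → 2030-10-10.
`%m-%d` extracts the month-day: 10-10.

10-10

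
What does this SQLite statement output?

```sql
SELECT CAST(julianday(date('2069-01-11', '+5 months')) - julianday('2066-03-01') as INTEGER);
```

Adding +5 months to 2069-01-11 gives 2069-06-11.
30 days remain in March 2066 after the 1st (31 − 1).
Full months from April 2066 through May 2069 contribute their day counts.
Then 11 days into June 2069.
Total: 30 + 30 + 31 + 30 + 31 + 31 + 30 + 31 + 30 + 31 + 31 + 28 + 31 + 30 + 31 + 30 + 31 + 31 + 30 + 31 + 30 + 31 + 31 + 29 + 31 + 30 + 31 + 30 + 31 + 31 + 30 + 31 + 30 + 31 + 31 + 28 + 31 + 30 + 31 + 11 = 1198.

1198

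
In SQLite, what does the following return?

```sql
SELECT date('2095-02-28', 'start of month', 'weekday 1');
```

2095-02-07

`start of month` rewinds 2095-02-28 to 2095-02-01.
`weekday 1` advances to the next Monday; 2095-02-01 is a Tuesday, so it moves forward to 2095-02-07.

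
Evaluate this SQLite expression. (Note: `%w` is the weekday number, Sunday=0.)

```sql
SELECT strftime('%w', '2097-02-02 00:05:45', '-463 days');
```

First apply '-463 days': 2097-02-02 00:05:45 → 2095-10-28 00:05:45.
2095-10-28 is a Friday; with Sunday=0 that is 5.

5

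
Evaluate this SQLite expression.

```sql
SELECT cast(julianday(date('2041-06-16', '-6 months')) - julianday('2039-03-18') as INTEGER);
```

639

Adding -6 months to 2041-06-16 gives 2040-12-16.
13 days remain in March 2039 after the 18th (31 − 18).
Full months from April 2039 through November 2040 contribute their day counts.
Then 16 days into December 2040.
Total: 13 + 30 + 31 + 30 + 31 + 31 + 30 + 31 + 30 + 31 + 31 + 29 + 31 + 30 + 31 + 30 + 31 + 31 + 30 + 31 + 30 + 16 = 639.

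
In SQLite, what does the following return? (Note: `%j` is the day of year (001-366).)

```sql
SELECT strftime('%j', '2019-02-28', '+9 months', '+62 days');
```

First apply '+9 months', '+62 days': 2019-02-28 → 2020-01-29.
Day-of-year for 2020-01-29: days since 2020-01-01 inclusive = 29, zero-padded to 029.

029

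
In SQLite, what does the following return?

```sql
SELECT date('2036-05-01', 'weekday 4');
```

2036-05-01

`weekday 4` advances to the next Thursday; 2036-05-01 is already a Thursday, so it stays at 2036-05-01.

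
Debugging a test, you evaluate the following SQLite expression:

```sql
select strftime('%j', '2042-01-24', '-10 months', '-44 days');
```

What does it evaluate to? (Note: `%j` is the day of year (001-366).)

039

First apply '-10 months', '-44 days': 2042-01-24 → 2041-02-08.
Day-of-year for 2041-02-08: days since 2041-01-01 inclusive = 39, zero-padded to 039.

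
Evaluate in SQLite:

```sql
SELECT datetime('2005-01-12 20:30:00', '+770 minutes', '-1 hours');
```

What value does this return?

770 minutes = 12h 50m; +770 minutes from 2005-01-12 20:30:00 is 2005-01-13 09:20:00 (crosses midnight).
-1 hours from 2005-01-13 09:20:00 is 2005-01-13 08:20:00.

2005-01-13 08:20:00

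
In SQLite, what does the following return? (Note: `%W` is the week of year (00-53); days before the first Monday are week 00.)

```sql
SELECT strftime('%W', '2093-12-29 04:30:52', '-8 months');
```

First apply '-8 months': 2093-12-29 04:30:52 → 2093-04-29 04:30:52.
2093-04-29 is a Wednesday. SQLite's %W counts Mondays since the year started; the result is 17.

17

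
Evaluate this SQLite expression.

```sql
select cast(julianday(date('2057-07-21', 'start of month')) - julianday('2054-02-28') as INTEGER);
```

1219

`start of month` rewinds 2057-07-21 to 2057-07-01.
0 days remain in February 2054 after the 28th (28 − 28).
Full months from March 2054 through June 2057 contribute their day counts.
Then 1 day into July 2057.
Total: 0 + 31 + 30 + 31 + 30 + 31 + 31 + 30 + 31 + 30 + 31 + 31 + 28 + 31 + 30 + 31 + 30 + 31 + 31 + 30 + 31 + 30 + 31 + 31 + 29 + 31 + 30 + 31 + 30 + 31 + 31 + 30 + 31 + 30 + 31 + 31 + 28 + 31 + 30 + 31 + 30 + 1 = 1219.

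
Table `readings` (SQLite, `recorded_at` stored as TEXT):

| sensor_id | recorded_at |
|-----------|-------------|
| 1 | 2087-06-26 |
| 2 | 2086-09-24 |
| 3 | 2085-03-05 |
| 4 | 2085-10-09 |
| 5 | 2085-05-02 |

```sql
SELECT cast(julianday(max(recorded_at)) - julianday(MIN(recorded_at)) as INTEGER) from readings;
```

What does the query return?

843

MIN = 2085-03-05, MAX = 2087-06-26.
26 days remain in March 2085 after the 5th (31 − 5).
Full months from April 2085 through May 2087 contribute their day counts.
Then 26 days into June 2087.
Total: 26 + 30 + 31 + 30 + 31 + 31 + 30 + 31 + 30 + 31 + 31 + 28 + 31 + 30 + 31 + 30 + 31 + 31 + 30 + 31 + 30 + 31 + 31 + 28 + 31 + 30 + 31 + 26 = 843.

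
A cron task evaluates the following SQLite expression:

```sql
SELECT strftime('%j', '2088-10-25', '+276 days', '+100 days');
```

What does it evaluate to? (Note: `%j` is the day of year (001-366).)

First apply '+276 days', '+100 days': 2088-10-25 → 2089-11-05.
Day-of-year for 2089-11-05: days since 2089-01-01 inclusive = 309, zero-padded to 309.

309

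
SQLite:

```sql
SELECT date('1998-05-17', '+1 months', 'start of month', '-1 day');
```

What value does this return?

Adding +1 month to 1998-05-17 gives 1998-06-17.
`start of month` rewinds 1998-06-17 to 1998-06-01.
Going back 1 day from 1998-06-01 reaches 1998-05-31 (last day of May, 31 days).

1998-05-31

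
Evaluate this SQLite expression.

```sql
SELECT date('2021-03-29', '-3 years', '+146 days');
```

2018-08-22

Adding -3 years to 2021-03-29 gives 2018-03-29.
Applying '+146 days' to 2018-03-29: counting 146 days forward gives 2018-08-22.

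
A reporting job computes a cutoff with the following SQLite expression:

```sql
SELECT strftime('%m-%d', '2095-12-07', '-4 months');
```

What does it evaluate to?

08-07

First apply '-4 months': 2095-12-07 → 2095-08-07.
`%m-%d` extracts the month-day: 08-07.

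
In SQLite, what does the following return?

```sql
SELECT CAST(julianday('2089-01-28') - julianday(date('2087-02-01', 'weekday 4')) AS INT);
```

`weekday 4` advances to the next Thursday; 2087-02-01 is a Saturday, so it moves forward to 2087-02-06.
22 days remain in February 2087 after the 6th (28 − 6).
Full months from March 2087 through December 2088 contribute their day counts.
Then 28 days into January 2089.
Total: 22 + 31 + 30 + 31 + 30 + 31 + 31 + 30 + 31 + 30 + 31 + 31 + 29 + 31 + 30 + 31 + 30 + 31 + 31 + 30 + 31 + 30 + 31 + 28 = 722.

722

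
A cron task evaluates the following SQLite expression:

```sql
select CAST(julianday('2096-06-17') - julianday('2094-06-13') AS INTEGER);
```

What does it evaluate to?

17 days remain in June 2094 after the 13th (30 − 13).
Full months from July 2094 through May 2096 contribute their day counts.
Then 17 days into June 2096.
Total: 17 + 31 + 31 + 30 + 31 + 30 + 31 + 31 + 28 + 31 + 30 + 31 + 30 + 31 + 31 + 30 + 31 + 30 + 31 + 31 + 29 + 31 + 30 + 31 + 17 = 735.

735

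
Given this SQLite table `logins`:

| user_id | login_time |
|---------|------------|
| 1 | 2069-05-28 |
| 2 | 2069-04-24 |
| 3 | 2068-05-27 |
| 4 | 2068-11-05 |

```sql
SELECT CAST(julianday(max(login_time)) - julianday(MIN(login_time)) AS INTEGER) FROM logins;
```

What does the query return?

MIN = 2068-05-27, MAX = 2069-05-28.
4 days remain in May 2068 after the 27th (31 − 27).
Full months from June 2068 through April 2069 contribute their day counts.
Then 28 days into May 2069.
Total: 4 + 30 + 31 + 31 + 30 + 31 + 30 + 31 + 31 + 28 + 31 + 30 + 28 = 366.

366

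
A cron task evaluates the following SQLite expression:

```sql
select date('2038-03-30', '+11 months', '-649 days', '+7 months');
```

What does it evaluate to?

Adding +11 months to 2038-03-30 targets 2039-02-30. February 2039 has only 28 days, so SQLite normalizes the 2-day overflow forward to 2039-03-02.
Applying '-649 days' to 2039-03-02: counting 649 days back gives 2037-05-22.
Adding +7 months to 2037-05-22 gives 2037-12-22.

2037-12-22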